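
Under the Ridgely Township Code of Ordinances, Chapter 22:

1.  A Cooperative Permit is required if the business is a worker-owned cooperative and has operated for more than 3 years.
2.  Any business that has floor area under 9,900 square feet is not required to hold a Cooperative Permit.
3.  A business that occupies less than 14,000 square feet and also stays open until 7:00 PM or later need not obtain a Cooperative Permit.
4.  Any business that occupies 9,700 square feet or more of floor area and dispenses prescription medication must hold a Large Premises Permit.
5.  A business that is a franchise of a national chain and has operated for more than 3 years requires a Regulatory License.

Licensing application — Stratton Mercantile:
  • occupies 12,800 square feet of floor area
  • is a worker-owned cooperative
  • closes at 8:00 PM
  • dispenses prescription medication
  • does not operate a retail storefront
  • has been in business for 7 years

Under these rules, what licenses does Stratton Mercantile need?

1. is a worker-owned cooperative; years in business 7 > 3 → Cooperative Permit required.
2. floor area 12,800 square feet ≥ 9,900 square feet → Cooperative Permit exemption does not apply.
3. floor area 12,800 square feet < 14,000 square feet; closes 8:00 PM, after 7:00 PM → exempt from Cooperative Permit.
4. floor area 12,800 square feet ≥ 9,700 square feet; dispenses prescription medication → Large Premises Permit required.
5. is a worker-owned cooperative (not: is a franchise of a national chain); years in business 7 > 3 → Regulatory License not required.

Large Premises Permit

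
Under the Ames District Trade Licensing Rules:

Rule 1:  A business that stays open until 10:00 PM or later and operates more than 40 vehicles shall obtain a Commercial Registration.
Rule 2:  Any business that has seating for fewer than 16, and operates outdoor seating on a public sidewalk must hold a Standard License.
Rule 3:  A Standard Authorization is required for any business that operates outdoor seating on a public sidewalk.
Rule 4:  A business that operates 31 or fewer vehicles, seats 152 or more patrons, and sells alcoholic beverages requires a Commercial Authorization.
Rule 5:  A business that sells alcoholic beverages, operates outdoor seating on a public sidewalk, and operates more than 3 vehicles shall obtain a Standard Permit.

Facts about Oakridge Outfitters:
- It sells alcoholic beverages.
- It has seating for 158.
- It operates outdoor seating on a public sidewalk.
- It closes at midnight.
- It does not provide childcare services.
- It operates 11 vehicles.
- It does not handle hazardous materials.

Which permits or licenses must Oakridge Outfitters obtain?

Rule 1: closes midnight, after 10:00 PM; vehicles 11 ≤ 40 → Commercial Registration not required.
Rule 2: seating 158 ≥ 16; operates outdoor seating on a public sidewalk → Standard License not required.
Rule 3: operates outdoor seating on a public sidewalk → Standard Authorization required.
Rule 4: vehicles 11 ≤ 31; seating 158 ≥ 152; sells alcoholic beverages → Commercial Authorization required.
Rule 5: sells alcoholic beverages; operates outdoor seating on a public sidewalk; vehicles 11 > 3 → Standard Permit required.

Commercial Authorization, Standard Authorization, Standard Permit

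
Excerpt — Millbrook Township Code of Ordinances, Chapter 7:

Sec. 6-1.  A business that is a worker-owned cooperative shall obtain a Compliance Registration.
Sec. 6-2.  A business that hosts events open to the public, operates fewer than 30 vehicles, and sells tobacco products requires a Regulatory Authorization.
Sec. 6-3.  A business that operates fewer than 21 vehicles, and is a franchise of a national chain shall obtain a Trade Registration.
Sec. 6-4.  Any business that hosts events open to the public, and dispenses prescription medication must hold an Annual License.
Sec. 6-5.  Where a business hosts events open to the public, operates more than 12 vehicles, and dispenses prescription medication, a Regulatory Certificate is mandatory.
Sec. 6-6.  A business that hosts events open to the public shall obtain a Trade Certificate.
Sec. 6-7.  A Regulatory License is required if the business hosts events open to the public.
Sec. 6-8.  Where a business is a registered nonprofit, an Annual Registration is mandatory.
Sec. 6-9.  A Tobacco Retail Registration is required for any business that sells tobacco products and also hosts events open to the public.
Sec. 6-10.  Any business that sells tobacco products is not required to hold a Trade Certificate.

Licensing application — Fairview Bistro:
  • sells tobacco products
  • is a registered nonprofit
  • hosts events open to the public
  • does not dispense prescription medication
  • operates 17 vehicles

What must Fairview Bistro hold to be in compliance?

Annual Registration, Regulatory Authorization, Regulatory License, Tobacco Retail Registration

Sec. 6-1. is a registered nonprofit (not: is a worker-owned cooperative) → Compliance Registration not required.
Sec. 6-2. hosts events open to the public; vehicles 17 < 30; sells tobacco products → Regulatory Authorization required.
Sec. 6-3. vehicles 17 < 21; is a registered nonprofit (not: is a franchise of a national chain) → Trade Registration not required.
Sec. 6-4. hosts events open to the public; does not dispense prescription medication → Annual License not required.
Sec. 6-5. hosts events open to the public; vehicles 17 > 12; does not dispense prescription medication → Regulatory Certificate not required.
Sec. 6-6. hosts events open to the public → Trade Certificate required.
Sec. 6-7. hosts events open to the public → Regulatory License required.
Sec. 6-8. is a registered nonprofit → Annual Registration required.
Sec. 6-9. sells tobacco products; hosts events open to the public → Tobacco Retail Registration required.
Sec. 6-10. sells tobacco products → exempt from Trade Certificate.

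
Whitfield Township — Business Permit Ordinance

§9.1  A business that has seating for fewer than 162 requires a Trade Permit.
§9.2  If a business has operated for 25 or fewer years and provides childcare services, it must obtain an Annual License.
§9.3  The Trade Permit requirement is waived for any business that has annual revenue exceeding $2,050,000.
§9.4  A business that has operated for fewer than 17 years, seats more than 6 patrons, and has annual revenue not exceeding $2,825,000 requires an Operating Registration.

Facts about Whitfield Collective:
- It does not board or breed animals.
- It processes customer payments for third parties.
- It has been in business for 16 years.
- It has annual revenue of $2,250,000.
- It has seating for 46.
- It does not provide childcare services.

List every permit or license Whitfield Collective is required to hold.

§9.1 seating 46 < 162 → Trade Permit required.
§9.2 years in business 16 ≤ 25; does not provide childcare services → Annual License not required.
§9.3 revenue $2,250,000 > $2,050,000 → exempt from Trade Permit.
§9.4 years in business 16 < 17; seating 46 > 6; revenue $2,250,000 ≤ $2,825,000 → Operating Registration required.

Operating Registration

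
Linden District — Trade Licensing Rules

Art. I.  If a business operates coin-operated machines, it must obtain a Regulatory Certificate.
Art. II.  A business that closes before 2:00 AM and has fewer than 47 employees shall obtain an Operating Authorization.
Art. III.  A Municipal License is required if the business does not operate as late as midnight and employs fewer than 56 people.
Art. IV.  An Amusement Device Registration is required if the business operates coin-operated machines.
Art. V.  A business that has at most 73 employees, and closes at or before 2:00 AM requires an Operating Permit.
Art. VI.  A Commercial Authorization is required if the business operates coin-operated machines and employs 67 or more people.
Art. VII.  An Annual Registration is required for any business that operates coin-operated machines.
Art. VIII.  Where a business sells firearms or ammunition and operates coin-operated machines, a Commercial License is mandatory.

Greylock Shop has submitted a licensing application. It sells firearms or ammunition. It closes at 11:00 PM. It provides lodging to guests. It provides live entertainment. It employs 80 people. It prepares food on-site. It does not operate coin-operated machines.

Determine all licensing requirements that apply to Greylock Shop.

Art. I. does not operate coin-operated machines → Regulatory Certificate not required.
Art. II. closes 11:00 PM, at/before 2:00 AM; employees 80 ≥ 47 → Operating Authorization not required.
Art. III. closes 11:00 PM, at/before midnight; employees 80 ≥ 56 → Municipal License not required.
Art. IV. does not operate coin-operated machines → Amusement Device Registration not required.
Art. V. employees 80 > 73; closes 11:00 PM, at/before 2:00 AM → Operating Permit not required.
Art. VI. does not operate coin-operated machines; employees 80 ≥ 67 → Commercial Authorization not required.
Art. VII. does not operate coin-operated machines → Annual Registration not required.
Art. VIII. sells firearms or ammunition; does not operate coin-operated machines → Commercial License not required.

None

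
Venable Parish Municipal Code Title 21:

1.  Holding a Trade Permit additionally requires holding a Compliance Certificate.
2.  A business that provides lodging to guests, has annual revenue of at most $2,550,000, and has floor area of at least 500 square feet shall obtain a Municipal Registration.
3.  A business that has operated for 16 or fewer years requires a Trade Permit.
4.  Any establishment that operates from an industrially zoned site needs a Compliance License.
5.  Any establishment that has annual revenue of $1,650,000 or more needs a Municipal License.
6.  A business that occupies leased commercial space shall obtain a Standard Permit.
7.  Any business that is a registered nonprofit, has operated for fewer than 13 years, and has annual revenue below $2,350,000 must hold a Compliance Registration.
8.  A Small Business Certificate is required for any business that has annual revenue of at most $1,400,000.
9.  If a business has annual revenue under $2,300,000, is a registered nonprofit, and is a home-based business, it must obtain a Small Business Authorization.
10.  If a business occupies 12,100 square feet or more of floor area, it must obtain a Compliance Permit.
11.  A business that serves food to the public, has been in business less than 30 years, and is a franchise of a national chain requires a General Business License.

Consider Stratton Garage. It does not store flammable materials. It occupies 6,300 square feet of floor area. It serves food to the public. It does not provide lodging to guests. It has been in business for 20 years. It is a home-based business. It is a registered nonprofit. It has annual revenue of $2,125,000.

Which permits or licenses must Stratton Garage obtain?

1. Trade Permit is not required → no effect.
2. does not provide lodging to guests; revenue $2,125,000 ≤ $2,550,000; floor area 6,300 square feet ≥ 500 square feet → Municipal Registration not required.
3. years in business 20 > 16 → Trade Permit not required.
4. is a home-based business (not: operates from an industrially zoned site) → Compliance License not required.
5. revenue $2,125,000 ≥ $1,650,000 → Municipal License required.
6. is a home-based business (not: occupies leased commercial space) → Standard Permit not required.
7. is a registered nonprofit; years in business 20 ≥ 13; revenue $2,125,000 < $2,350,000 → Compliance Registration not required.
8. revenue $2,125,000 > $1,400,000 → Small Business Certificate not required.
9. revenue $2,125,000 < $2,300,000; is a registered nonprofit; is a home-based business → Small Business Authorization required.
10. floor area 6,300 square feet < 12,100 square feet → Compliance Permit not required.
11. serves food to the public; years in business 20 < 30; is a registered nonprofit (not: is a franchise of a national chain) → General Business License not required.

Municipal License, Small Business Authorization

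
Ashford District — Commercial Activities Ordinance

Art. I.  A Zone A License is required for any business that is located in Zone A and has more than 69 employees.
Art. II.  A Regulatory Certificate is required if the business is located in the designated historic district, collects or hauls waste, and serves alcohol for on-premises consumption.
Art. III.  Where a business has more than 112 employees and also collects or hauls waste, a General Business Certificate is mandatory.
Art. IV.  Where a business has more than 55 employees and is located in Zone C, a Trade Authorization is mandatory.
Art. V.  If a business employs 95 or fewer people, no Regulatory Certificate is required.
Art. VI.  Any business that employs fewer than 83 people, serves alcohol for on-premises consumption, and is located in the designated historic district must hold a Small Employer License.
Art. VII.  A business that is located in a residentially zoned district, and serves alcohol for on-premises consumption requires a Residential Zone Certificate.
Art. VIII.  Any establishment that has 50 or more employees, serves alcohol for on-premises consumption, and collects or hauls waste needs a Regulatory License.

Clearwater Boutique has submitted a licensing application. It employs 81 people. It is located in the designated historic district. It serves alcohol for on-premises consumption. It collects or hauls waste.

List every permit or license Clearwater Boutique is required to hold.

Regulatory License, Small Employer License

Art. I. is located in the designated historic district (not: is located in Zone A); employees 81 > 69 → Zone A License not required.
Art. II. is located in the designated historic district; collects or hauls waste; serves alcohol for on-premises consumption → Regulatory Certificate required.
Art. III. employees 81 ≤ 112; collects or hauls waste → General Business Certificate not required.
Art. IV. employees 81 > 55; is located in the designated historic district (not: is located in Zone C) → Trade Authorization not required.
Art. V. employees 81 ≤ 95 → exempt from Regulatory Certificate.
Art. VI. employees 81 < 83; serves alcohol for on-premises consumption; is located in the designated historic district → Small Employer License required.
Art. VII. is located in the designated historic district (not: is located in a residentially zoned district); serves alcohol for on-premises consumption → Residential Zone Certificate not required.
Art. VIII. employees 81 ≥ 50; serves alcohol for on-premises consumption; collects or hauls waste → Regulatory License required.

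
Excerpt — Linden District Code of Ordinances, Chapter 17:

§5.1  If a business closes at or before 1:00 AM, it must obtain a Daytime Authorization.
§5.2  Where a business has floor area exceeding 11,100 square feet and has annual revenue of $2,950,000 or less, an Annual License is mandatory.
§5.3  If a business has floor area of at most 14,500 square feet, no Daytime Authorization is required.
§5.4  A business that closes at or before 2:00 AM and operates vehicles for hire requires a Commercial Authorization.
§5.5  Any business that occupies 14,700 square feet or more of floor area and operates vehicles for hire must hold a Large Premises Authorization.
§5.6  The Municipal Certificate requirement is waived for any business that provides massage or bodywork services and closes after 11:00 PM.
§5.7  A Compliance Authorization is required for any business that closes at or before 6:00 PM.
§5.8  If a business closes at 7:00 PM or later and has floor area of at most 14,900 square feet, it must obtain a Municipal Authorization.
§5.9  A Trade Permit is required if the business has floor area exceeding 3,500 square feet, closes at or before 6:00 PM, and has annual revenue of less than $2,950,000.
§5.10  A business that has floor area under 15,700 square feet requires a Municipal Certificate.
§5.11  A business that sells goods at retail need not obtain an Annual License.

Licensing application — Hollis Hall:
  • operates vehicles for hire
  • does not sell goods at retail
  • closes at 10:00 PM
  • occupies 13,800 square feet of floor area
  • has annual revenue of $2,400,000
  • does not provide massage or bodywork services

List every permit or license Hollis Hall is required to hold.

§5.1 closes 10:00 PM, at/before 1:00 AM → Daytime Authorization required.
§5.2 floor area 13,800 square feet > 11,100 square feet; revenue $2,400,000 ≤ $2,950,000 → Annual License required.
§5.3 floor area 13,800 square feet ≤ 14,500 square feet → exempt from Daytime Authorization.
§5.4 closes 10:00 PM, at/before 2:00 AM; operates vehicles for hire → Commercial Authorization required.
§5.5 floor area 13,800 square feet < 14,700 square feet; operates vehicles for hire → Large Premises Authorization not required.
§5.6 does not provide massage or bodywork services; closes 10:00 PM, at/before 11:00 PM → Municipal Certificate exemption does not apply.
§5.7 closes 10:00 PM, after 6:00 PM → Compliance Authorization not required.
§5.8 closes 10:00 PM, after 7:00 PM; floor area 13,800 square feet ≤ 14,900 square feet → Municipal Authorization required.
§5.9 floor area 13,800 square feet > 3,500 square feet; closes 10:00 PM, after 6:00 PM; revenue $2,400,000 < $2,950,000 → Trade Permit not required.
§5.10 floor area 13,800 square feet < 15,700 square feet → Municipal Certificate required.
§5.11 does not sell goods at retail → Annual License exemption does not apply.

Annual License, Commercial Authorization, Municipal Authorization, Municipal Certificate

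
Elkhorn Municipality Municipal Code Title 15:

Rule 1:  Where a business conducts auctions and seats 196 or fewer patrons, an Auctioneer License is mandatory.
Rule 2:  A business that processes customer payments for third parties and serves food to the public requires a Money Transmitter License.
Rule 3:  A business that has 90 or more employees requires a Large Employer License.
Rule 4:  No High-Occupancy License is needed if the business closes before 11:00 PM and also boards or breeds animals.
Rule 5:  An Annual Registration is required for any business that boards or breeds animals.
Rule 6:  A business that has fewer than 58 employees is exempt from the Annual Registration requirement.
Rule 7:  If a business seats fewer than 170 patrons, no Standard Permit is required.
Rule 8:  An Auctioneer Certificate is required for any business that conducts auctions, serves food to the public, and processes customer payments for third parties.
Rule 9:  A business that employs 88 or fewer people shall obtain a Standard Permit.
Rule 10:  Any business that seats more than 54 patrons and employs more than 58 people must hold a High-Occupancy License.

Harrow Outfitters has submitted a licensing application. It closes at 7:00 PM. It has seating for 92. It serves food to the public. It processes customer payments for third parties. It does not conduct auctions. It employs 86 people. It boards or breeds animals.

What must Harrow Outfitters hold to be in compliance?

Annual Registration, Money Transmitter License

Rule 1: does not conduct auctions; seating 92 ≤ 196 → Auctioneer License not required.
Rule 2: processes customer payments for third parties; serves food to the public → Money Transmitter License required.
Rule 3: employees 86 < 90 → Large Employer License not required.
Rule 4: closes 7:00 PM, at/before 11:00 PM; boards or breeds animals → exempt from High-Occupancy License.
Rule 5: boards or breeds animals → Annual Registration required.
Rule 6: employees 86 ≥ 58 → Annual Registration exemption does not apply.
Rule 7: seating 92 < 170 → exempt from Standard Permit.
Rule 8: does not conduct auctions; serves food to the public; processes customer payments for third parties → Auctioneer Certificate not required.
Rule 9: employees 86 ≤ 88 → Standard Permit required.
Rule 10: seating 92 > 54; employees 86 > 58 → High-Occupancy License required.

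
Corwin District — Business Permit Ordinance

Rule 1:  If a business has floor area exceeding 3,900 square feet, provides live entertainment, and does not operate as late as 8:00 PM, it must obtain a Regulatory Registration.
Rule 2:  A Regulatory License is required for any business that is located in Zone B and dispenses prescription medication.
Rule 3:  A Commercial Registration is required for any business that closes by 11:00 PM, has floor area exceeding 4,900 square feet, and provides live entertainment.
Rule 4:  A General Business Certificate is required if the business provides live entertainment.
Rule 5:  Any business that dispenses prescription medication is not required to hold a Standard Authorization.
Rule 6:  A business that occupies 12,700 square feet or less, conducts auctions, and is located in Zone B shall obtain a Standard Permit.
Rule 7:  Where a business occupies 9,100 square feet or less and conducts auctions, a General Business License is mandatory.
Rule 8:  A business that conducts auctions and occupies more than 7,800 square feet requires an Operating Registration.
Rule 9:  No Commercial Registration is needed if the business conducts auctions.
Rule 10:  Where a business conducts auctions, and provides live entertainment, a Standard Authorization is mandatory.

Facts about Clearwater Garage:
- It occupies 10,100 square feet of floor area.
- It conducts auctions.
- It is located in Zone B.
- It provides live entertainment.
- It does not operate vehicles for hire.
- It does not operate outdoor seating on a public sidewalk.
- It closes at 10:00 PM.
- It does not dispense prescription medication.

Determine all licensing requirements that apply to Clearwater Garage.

General Business Certificate, Operating Registration, Standard Authorization, Standard Permit

Rule 1: floor area 10,100 square feet > 3,900 square feet; provides live entertainment; closes 10:00 PM, after 8:00 PM → Regulatory Registration not required.
Rule 2: is located in Zone B; does not dispense prescription medication → Regulatory License not required.
Rule 3: closes 10:00 PM, at/before 11:00 PM; floor area 10,100 square feet > 4,900 square feet; provides live entertainment → Commercial Registration required.
Rule 4: provides live entertainment → General Business Certificate required.
Rule 5: does not dispense prescription medication → Standard Authorization exemption does not apply.
Rule 6: floor area 10,100 square feet ≤ 12,700 square feet; conducts auctions; is located in Zone B → Standard Permit required.
Rule 7: floor area 10,100 square feet > 9,100 square feet; conducts auctions → General Business License not required.
Rule 8: conducts auctions; floor area 10,100 square feet > 7,800 square feet → Operating Registration required.
Rule 9: conducts auctions → exempt from Commercial Registration.
Rule 10: conducts auctions; provides live entertainment → Standard Authorization required.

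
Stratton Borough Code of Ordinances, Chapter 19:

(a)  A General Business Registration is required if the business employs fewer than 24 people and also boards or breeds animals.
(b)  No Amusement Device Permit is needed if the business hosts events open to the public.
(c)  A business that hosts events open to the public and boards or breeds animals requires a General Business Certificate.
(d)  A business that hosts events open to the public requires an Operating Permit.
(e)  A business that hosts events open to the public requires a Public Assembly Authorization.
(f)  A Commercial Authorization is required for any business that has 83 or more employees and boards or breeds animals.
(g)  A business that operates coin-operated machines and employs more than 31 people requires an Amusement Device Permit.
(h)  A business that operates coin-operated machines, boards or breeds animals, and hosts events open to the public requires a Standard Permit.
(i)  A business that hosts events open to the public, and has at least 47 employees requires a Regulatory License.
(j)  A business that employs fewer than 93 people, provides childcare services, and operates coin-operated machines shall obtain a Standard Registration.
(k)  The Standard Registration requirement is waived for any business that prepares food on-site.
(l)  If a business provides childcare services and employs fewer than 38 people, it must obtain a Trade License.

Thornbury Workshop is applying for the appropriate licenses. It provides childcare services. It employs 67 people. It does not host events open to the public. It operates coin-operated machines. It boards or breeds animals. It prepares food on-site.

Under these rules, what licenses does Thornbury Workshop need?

(a) employees 67 ≥ 24; boards or breeds animals → General Business Registration not required.
(b) does not host events open to the public → Amusement Device Permit exemption does not apply.
(c) does not host events open to the public; boards or breeds animals → General Business Certificate not required.
(d) does not host events open to the public → Operating Permit not required.
(e) does not host events open to the public → Public Assembly Authorization not required.
(f) employees 67 < 83; boards or breeds animals → Commercial Authorization not required.
(g) operates coin-operated machines; employees 67 > 31 → Amusement Device Permit required.
(h) operates coin-operated machines; boards or breeds animals; does not host events open to the public → Standard Permit not required.
(i) does not host events open to the public; employees 67 ≥ 47 → Regulatory License not required.
(j) employees 67 < 93; provides childcare services; operates coin-operated machines → Standard Registration required.
(k) prepares food on-site → exempt from Standard Registration.
(l) provides childcare services; employees 67 ≥ 38 → Trade License not required.

Amusement Device Permit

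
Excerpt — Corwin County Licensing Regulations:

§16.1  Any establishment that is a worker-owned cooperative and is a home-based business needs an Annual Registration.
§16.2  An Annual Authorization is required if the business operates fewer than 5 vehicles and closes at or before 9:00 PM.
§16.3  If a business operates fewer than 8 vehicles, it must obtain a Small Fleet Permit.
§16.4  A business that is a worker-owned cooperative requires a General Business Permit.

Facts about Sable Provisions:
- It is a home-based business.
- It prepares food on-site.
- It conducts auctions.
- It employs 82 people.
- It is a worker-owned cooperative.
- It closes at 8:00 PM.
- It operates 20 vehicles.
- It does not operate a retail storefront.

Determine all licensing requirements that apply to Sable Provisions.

Annual Registration, General Business Permit

§16.1 is a worker-owned cooperative; is a home-based business → Annual Registration required.
§16.2 vehicles 20 ≥ 5; closes 8:00 PM, at/before 9:00 PM → Annual Authorization not required.
§16.3 vehicles 20 ≥ 8 → Small Fleet Permit not required.
§16.4 is a worker-owned cooperative → General Business Permit required.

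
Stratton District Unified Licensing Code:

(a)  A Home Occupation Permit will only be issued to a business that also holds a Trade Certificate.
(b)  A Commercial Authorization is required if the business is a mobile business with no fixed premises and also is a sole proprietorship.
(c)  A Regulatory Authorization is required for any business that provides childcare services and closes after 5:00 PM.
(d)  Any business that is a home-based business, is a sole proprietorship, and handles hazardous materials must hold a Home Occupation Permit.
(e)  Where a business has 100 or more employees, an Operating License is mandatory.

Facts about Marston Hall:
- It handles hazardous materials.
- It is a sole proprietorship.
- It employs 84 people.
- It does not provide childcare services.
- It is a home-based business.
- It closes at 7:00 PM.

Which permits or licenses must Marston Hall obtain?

(a) Home Occupation Permit is required → Trade Certificate also required.
(b) is a home-based business (not: is a mobile business with no fixed premises); is a sole proprietorship → Commercial Authorization not required.
(c) does not provide childcare services; closes 7:00 PM, after 5:00 PM → Regulatory Authorization not required.
(d) is a home-based business; is a sole proprietorship; handles hazardous materials → Home Occupation Permit required.
(e) employees 84 < 100 → Operating License not required.

Home Occupation Permit, Trade Certificate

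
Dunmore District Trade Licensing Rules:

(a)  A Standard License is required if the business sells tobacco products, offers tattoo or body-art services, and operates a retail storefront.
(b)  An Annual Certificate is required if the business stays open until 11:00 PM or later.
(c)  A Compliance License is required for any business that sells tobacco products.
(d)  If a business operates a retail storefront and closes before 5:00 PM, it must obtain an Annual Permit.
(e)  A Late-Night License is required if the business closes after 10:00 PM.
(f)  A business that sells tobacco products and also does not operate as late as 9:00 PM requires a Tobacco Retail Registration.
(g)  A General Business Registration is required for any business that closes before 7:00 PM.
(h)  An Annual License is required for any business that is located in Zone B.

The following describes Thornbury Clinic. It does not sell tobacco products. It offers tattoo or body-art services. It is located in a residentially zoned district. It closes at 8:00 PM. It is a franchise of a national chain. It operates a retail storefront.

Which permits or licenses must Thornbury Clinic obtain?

(a) does not sell tobacco products; offers tattoo or body-art services; operates a retail storefront → Standard License not required.
(b) closes 8:00 PM, at/before 11:00 PM → Annual Certificate not required.
(c) does not sell tobacco products → Compliance License not required.
(d) operates a retail storefront; closes 8:00 PM, after 5:00 PM → Annual Permit not required.
(e) closes 8:00 PM, at/before 10:00 PM → Late-Night License not required.
(f) does not sell tobacco products; closes 8:00 PM, at/before 9:00 PM → Tobacco Retail Registration not required.
(g) closes 8:00 PM, after 7:00 PM → General Business Registration not required.
(h) is located in a residentially zoned district (not: is located in Zone B) → Annual License not required.

None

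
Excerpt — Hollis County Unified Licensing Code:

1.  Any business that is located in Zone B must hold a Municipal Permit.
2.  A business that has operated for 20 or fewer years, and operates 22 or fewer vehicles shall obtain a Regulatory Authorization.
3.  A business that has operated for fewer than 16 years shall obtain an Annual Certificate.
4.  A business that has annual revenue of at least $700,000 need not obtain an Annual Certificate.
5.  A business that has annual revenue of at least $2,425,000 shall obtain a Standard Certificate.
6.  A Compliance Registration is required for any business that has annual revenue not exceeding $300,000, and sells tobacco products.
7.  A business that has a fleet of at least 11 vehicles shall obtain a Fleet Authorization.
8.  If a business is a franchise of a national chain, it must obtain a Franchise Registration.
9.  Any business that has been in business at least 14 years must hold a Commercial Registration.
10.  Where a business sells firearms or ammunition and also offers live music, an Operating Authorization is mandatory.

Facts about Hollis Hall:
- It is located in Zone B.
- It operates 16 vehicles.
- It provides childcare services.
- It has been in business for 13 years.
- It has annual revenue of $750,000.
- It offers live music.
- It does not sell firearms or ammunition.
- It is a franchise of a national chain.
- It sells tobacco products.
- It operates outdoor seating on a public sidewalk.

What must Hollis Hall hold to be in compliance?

1. is located in Zone B → Municipal Permit required.
2. years in business 13 ≤ 20; vehicles 16 ≤ 22 → Regulatory Authorization required.
3. years in business 13 < 16 → Annual Certificate required.
4. revenue $750,000 ≥ $700,000 → exempt from Annual Certificate.
5. revenue $750,000 < $2,425,000 → Standard Certificate not required.
6. revenue $750,000 > $300,000; sells tobacco products → Compliance Registration not required.
7. vehicles 16 ≥ 11 → Fleet Authorization required.
8. is a franchise of a national chain → Franchise Registration required.
9. years in business 13 < 14 → Commercial Registration not required.
10. does not sell firearms or ammunition; offers live music → Operating Authorization not required.

Fleet Authorization, Franchise Registration, Municipal Permit, Regulatory Authorization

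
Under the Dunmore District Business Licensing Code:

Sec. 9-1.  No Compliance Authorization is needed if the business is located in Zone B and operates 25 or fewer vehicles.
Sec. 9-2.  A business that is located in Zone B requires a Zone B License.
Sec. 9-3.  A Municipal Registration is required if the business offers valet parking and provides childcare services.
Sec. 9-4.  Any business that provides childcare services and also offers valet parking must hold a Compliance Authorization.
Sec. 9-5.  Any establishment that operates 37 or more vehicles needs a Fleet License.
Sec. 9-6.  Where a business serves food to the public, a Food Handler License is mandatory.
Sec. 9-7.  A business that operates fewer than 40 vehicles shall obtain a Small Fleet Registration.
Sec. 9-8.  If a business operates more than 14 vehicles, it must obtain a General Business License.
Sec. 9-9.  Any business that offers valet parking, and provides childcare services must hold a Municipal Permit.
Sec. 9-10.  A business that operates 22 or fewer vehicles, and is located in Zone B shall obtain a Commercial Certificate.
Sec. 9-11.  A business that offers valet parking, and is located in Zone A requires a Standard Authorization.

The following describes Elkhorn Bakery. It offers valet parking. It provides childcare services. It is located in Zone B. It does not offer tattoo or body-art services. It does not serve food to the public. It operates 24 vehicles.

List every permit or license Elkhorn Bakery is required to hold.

General Business License, Municipal Permit, Municipal Registration, Small Fleet Registration, Zone B License

Sec. 9-1. is located in Zone B; vehicles 24 ≤ 25 → exempt from Compliance Authorization.
Sec. 9-2. is located in Zone B → Zone B License required.
Sec. 9-3. offers valet parking; provides childcare services → Municipal Registration required.
Sec. 9-4. provides childcare services; offers valet parking → Compliance Authorization required.
Sec. 9-5. vehicles 24 < 37 → Fleet License not required.
Sec. 9-6. does not serve food to the public → Food Handler License not required.
Sec. 9-7. vehicles 24 < 40 → Small Fleet Registration required.
Sec. 9-8. vehicles 24 > 14 → General Business License required.
Sec. 9-9. offers valet parking; provides childcare services → Municipal Permit required.
Sec. 9-10. vehicles 24 > 22; is located in Zone B → Commercial Certificate not required.
Sec. 9-11. offers valet parking; is located in Zone B (not: is located in Zone A) → Standard Authorization not required.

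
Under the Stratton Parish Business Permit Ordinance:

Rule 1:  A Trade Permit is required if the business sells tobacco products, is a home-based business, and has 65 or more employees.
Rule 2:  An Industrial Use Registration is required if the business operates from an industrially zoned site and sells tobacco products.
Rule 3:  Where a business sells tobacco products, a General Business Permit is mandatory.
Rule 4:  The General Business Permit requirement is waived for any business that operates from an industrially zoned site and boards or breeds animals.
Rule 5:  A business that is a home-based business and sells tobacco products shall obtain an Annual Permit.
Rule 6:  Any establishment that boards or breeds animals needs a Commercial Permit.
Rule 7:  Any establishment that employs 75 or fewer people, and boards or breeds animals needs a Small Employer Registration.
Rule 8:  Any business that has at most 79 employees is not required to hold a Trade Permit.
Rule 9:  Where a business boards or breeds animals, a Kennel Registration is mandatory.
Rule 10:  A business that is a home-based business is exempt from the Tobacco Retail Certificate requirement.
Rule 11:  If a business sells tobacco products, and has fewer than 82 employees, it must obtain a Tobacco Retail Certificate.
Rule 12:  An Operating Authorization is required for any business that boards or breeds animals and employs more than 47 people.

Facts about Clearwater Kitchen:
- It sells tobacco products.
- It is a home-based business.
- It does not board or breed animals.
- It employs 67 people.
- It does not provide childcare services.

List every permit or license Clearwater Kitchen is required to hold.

Annual Permit, General Business Permit

Rule 1: sells tobacco products; is a home-based business; employees 67 ≥ 65 → Trade Permit required.
Rule 2: is a home-based business (not: operates from an industrially zoned site); sells tobacco products → Industrial Use Registration not required.
Rule 3: sells tobacco products → General Business Permit required.
Rule 4: is a home-based business (not: operates from an industrially zoned site); does not board or breed animals → General Business Permit exemption does not apply.
Rule 5: is a home-based business; sells tobacco products → Annual Permit required.
Rule 6: does not board or breed animals → Commercial Permit not required.
Rule 7: employees 67 ≤ 75; does not board or breed animals → Small Employer Registration not required.
Rule 8: employees 67 ≤ 79 → exempt from Trade Permit.
Rule 9: does not board or breed animals → Kennel Registration not required.
Rule 10: is a home-based business → exempt from Tobacco Retail Certificate.
Rule 11: sells tobacco products; employees 67 < 82 → Tobacco Retail Certificate required.
Rule 12: does not board or breed animals; employees 67 > 47 → Operating Authorization not required.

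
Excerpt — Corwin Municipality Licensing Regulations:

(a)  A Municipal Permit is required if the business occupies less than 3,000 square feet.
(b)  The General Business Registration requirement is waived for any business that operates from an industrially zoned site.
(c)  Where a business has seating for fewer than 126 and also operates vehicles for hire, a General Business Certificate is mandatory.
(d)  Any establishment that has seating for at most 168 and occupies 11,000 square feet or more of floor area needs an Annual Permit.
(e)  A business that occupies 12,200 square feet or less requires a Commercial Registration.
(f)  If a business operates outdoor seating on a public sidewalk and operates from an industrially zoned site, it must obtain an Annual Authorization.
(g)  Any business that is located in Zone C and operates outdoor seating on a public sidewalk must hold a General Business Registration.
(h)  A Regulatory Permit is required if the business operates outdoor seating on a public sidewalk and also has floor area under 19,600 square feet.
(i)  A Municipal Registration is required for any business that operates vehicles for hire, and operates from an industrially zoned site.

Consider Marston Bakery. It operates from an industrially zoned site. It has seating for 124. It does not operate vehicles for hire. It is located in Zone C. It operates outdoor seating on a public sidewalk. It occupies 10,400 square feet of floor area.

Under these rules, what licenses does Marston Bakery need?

(a) floor area 10,400 square feet ≥ 3,000 square feet → Municipal Permit not required.
(b) operates from an industrially zoned site → exempt from General Business Registration.
(c) seating 124 < 126; does not operate vehicles for hire → General Business Certificate not required.
(d) seating 124 ≤ 168; floor area 10,400 square feet < 11,000 square feet → Annual Permit not required.
(e) floor area 10,400 square feet ≤ 12,200 square feet → Commercial Registration required.
(f) operates outdoor seating on a public sidewalk; operates from an industrially zoned site → Annual Authorization required.
(g) is located in Zone C; operates outdoor seating on a public sidewalk → General Business Registration required.
(h) operates outdoor seating on a public sidewalk; floor area 10,400 square feet < 19,600 square feet → Regulatory Permit required.
(i) does not operate vehicles for hire; operates from an industrially zoned site → Municipal Registration not required.

Annual Authorization, Commercial Registration, Regulatory Permit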